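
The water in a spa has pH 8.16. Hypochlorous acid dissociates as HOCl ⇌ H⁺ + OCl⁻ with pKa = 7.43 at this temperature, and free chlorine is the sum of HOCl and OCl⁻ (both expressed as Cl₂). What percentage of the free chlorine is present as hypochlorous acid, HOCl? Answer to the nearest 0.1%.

[OCl⁻]/[HOCl] = 10^(pH − pKa) = 10^(8.16 − 7.43) = 10^0.73 = 5.37.
Fraction as HOCl = 1 / (1 + 5.37) = 0.157.

15.7%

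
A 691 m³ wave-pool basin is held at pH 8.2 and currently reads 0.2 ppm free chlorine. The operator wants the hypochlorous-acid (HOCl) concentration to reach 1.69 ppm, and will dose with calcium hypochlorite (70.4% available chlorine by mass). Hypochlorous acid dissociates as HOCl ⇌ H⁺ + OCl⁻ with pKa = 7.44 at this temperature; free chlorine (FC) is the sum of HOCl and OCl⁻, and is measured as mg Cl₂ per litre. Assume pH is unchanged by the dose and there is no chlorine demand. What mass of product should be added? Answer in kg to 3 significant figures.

Volume: 691 m³ = 691,000 L.
[OCl⁻]/[HOCl] = 10^(pH − pKa) = 10^(8.2 − 7.44) = 5.754; fraction as HOCl = 1/(1 + 5.754) = 0.1481.
Free chlorine required for 1.69 ppm HOCl: 1.69 / 0.1481 = 11.41 ppm.
FC to add: 11.41 − 0.2 = 11.21 mg/L as Cl₂.
Cl₂ equivalent: 11.21 mg/L × 691,000 L = 7750 g.
Product at 70.4% available Cl: 7750 / 0.704 = 11,010 g.

11.0 kg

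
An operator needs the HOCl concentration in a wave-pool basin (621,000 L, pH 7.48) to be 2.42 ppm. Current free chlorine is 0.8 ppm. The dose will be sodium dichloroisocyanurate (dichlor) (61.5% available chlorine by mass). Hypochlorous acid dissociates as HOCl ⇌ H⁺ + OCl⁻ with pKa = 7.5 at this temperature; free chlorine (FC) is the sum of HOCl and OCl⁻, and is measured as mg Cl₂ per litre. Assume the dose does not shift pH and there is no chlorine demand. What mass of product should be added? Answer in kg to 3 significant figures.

[OCl⁻]/[HOCl] = 10^(pH − pKa) = 10^(7.48 − 7.5) = 0.955; fraction as HOCl = 1/(1 + 0.955) = 0.5115.
Free chlorine required for 2.42 ppm HOCl: 2.42 / 0.5115 = 4.731 ppm.
FC to add: 4.731 − 0.8 = 3.931 mg/L as Cl₂.
Cl₂ equivalent: 3.931 mg/L × 621,000 L = 2441 g.
Product at 61.5% available Cl: 2441 / 0.615 = 3969 g.

3.97 kg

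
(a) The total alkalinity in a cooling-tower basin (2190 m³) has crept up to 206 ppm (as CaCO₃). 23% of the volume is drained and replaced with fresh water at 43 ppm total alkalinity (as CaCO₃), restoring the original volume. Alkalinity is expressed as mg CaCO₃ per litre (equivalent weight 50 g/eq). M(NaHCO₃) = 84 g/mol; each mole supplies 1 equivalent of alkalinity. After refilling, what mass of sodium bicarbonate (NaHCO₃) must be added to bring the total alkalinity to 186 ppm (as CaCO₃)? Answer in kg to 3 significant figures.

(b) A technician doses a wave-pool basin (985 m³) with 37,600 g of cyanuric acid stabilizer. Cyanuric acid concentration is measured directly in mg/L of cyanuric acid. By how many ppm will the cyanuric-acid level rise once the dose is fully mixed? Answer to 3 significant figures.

(a) 64.3 kg; (b) 38.2 ppm

(a) Volume: 2190 m³ = 2,190,000 L.
(a) After draining 23% and refilling: 206 × 0.77 + 43 × 0.23 = 168.51 ppm.
(a) Deficit to target: 186 − 168.51 = 17.49 mg/L.
(a) As CaCO₃: 17.49 mg/L × 2,190,000 L = 38,300 g; ÷ 50 g/eq ÷ 1 = 766.1 mol NaHCO₃.
(a) Mass: 766.1 × 84 = 64,350 g.

(b) Volume: 985 m³ = 985,000 L.
(b) Rise: 37,600 g / 985,000 L × 1000 = 38.17 mg/L.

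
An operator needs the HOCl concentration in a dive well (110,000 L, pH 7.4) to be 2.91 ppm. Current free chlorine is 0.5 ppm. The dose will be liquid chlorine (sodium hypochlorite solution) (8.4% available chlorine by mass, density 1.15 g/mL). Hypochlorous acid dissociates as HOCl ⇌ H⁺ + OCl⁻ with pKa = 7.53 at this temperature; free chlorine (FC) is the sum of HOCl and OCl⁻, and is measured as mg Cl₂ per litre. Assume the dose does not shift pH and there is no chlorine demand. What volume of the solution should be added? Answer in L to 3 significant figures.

[OCl⁻]/[HOCl] = 10^(pH − pKa) = 10^(7.4 − 7.53) = 0.7413; fraction as HOCl = 1/(1 + 0.7413) = 0.5743.
Free chlorine required for 2.91 ppm HOCl: 2.91 / 0.5743 = 5.067 ppm.
FC to add: 5.067 − 0.5 = 4.567 mg/L as Cl₂.
Cl₂ equivalent: 4.567 mg/L × 110,000 L = 502.4 g.
Product at 8.4% available Cl: 502.4 / 0.084 = 5981 g.
Volume: 5981 g ÷ 1.15 g/mL = 5201 mL.

5.20 L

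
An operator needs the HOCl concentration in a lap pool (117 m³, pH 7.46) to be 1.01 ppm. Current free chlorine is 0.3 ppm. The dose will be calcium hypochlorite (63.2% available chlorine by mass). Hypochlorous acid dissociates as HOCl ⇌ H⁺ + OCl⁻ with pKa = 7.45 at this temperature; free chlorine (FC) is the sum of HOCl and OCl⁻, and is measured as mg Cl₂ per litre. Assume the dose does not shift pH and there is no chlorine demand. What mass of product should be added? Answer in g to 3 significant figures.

Volume: 117 m³ = 117,000 L.
[OCl⁻]/[HOCl] = 10^(pH − pKa) = 10^(7.46 − 7.45) = 1.023; fraction as HOCl = 1/(1 + 1.023) = 0.4942.
Free chlorine required for 1.01 ppm HOCl: 1.01 / 0.4942 = 2.044 ppm.
FC to add: 2.044 − 0.3 = 1.744 mg/L as Cl₂.
Cl₂ equivalent: 1.744 mg/L × 117,000 L = 204 g.
Product at 63.2% available Cl: 204 / 0.632 = 322.8 g.

323 g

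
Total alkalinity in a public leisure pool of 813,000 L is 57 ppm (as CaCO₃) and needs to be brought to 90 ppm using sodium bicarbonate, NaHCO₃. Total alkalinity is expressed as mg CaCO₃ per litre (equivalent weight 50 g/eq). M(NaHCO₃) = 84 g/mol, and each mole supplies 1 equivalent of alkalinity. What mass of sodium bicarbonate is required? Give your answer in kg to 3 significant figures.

Alkalinity to add: (90 − 57) = 33 mg/L as CaCO₃ × 813,000 L = 26,830 g as CaCO₃.
Equivalents: 26,830 g ÷ 50 g/eq = 536.6 eq.
NaHCO₃ supplies 1 eq per mole → 536.6 mol.
Mass: 536.6 mol × 84 g/mol = 45,070 g.

45.1 kg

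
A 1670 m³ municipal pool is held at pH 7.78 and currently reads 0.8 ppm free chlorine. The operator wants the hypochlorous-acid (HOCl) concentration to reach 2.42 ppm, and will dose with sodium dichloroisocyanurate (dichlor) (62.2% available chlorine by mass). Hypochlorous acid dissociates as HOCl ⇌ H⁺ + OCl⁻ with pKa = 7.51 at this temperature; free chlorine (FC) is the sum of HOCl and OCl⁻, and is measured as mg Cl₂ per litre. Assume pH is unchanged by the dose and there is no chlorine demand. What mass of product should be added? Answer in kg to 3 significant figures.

16.4 kg

Volume: 1670 m³ = 1,670,000 L.
[OCl⁻]/[HOCl] = 10^(pH − pKa) = 10^(7.78 − 7.51) = 1.862; fraction as HOCl = 1/(1 + 1.862) = 0.3494.
Free chlorine required for 2.42 ppm HOCl: 2.42 / 0.3494 = 6.926 ppm.
FC to add: 6.926 − 0.8 = 6.126 mg/L as Cl₂.
Cl₂ equivalent: 6.126 mg/L × 1,670,000 L = 10,230 g.
Product at 62.2% available Cl: 10,230 / 0.622 = 16,450 g.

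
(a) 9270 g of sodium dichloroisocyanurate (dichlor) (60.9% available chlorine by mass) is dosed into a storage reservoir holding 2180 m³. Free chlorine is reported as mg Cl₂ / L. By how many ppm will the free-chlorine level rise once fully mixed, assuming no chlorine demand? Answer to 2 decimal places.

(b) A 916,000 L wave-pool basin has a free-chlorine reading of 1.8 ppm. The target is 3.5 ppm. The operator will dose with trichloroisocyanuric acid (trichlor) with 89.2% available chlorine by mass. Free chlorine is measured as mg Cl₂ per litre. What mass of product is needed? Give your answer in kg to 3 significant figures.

(a) Volume: 2180 m³ = 2,180,000 L.
(a) Available chlorine delivered: 9270 g × 0.609 = 5645 g as Cl₂.
(a) Concentration rise: 5645 g / 2,180,000 L = 2.59 mg/L = 2.59 ppm.

(b) Chlorine deficit: 3.5 − 1.8 = 1.7 ppm = 1.7 mg/L as Cl₂.
(b) Cl₂ equivalent needed: 1.7 mg/L × 916,000 L = 1,557,000 mg = 1557 g.
(b) Product at 89.2% available chlorine: 1557 / 0.892 = 1746 g.

(a) 2.59 ppm; (b) 1.75 kg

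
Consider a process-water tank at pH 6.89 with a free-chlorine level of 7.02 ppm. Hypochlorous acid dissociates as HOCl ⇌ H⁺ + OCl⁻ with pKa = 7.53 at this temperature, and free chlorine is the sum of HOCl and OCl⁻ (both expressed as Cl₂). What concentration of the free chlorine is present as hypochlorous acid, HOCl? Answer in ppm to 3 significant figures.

[OCl⁻]/[HOCl] = 10^(pH − pKa) = 10^(6.89 − 7.53) = 10^-0.64 = 0.2291.
Fraction as HOCl = 1 / (1 + 0.2291) = 0.8136.
HOCl = 0.8136 × 7.02 ppm = 5.712 ppm.

5.71 ppm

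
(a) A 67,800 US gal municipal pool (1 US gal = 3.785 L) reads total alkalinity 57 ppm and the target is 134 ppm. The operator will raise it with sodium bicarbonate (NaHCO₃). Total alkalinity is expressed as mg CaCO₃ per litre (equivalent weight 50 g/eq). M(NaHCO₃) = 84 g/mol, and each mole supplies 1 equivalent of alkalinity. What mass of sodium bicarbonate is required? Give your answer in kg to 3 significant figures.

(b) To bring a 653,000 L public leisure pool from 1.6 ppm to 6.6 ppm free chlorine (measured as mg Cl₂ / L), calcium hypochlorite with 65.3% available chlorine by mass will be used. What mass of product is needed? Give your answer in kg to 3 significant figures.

(a) 33.2 kg; (b) 5.00 kg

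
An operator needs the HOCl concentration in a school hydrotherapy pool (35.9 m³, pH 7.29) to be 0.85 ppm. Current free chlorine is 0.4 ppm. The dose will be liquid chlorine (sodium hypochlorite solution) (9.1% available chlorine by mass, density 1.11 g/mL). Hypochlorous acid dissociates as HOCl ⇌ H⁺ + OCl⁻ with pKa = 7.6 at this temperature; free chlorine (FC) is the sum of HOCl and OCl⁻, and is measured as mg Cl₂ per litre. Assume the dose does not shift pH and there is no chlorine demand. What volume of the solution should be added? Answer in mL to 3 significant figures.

308 mL

Volume: 35.9 m³ = 35,900 L.
[OCl⁻]/[HOCl] = 10^(pH − pKa) = 10^(7.29 − 7.6) = 0.4898; fraction as HOCl = 1/(1 + 0.4898) = 0.6712.
Free chlorine required for 0.85 ppm HOCl: 0.85 / 0.6712 = 1.266 ppm.
FC to add: 1.266 − 0.4 = 0.8663 mg/L as Cl₂.
Cl₂ equivalent: 0.8663 mg/L × 35,900 L = 31.1 g.
Product at 9.1% available Cl: 31.1 / 0.091 = 341.8 g.
Volume: 341.8 g ÷ 1.11 g/mL = 307.9 mL.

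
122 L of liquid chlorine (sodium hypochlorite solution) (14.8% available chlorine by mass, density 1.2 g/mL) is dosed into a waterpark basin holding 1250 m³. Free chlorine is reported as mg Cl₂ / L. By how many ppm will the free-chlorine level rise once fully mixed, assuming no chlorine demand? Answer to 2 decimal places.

Volume: 1250 m³ = 1,250,000 L.
Mass of solution: 122 L × 1000 mL/L × 1.2 g/mL = 146,400 g.
Available chlorine delivered: 146,400 g × 0.148 = 21,670 g as Cl₂.
Concentration rise: 21,670 g / 1,250,000 L = 17.33 mg/L = 17.33 ppm.

17.33 ppm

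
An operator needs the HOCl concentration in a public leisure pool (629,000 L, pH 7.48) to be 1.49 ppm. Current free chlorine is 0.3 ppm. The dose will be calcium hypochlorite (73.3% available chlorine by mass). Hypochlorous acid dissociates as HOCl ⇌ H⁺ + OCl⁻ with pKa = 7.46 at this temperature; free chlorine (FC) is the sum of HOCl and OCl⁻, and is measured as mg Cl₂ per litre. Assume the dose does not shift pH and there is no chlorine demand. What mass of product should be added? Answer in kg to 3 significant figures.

[OCl⁻]/[HOCl] = 10^(pH − pKa) = 10^(7.48 − 7.46) = 1.047; fraction as HOCl = 1/(1 + 1.047) = 0.4885.
Free chlorine required for 1.49 ppm HOCl: 1.49 / 0.4885 = 3.05 ppm.
FC to add: 3.05 − 0.3 = 2.75 mg/L as Cl₂.
Cl₂ equivalent: 2.75 mg/L × 629,000 L = 1730 g.
Product at 73.3% available Cl: 1730 / 0.733 = 2360 g.

2.36 kg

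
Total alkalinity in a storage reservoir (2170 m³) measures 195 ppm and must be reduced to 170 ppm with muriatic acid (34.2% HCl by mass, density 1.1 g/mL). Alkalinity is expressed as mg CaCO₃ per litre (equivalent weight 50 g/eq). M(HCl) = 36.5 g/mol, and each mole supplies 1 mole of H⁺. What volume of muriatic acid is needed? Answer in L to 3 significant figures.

Volume: 2170 m³ = 2,170,000 L.
Alkalinity to neutralize: (195 − 170) = 25 mg/L as CaCO₃ × 2,170,000 L = 54,250 g as CaCO₃.
Equivalents of H⁺ required: 54,250 ÷ 50 g/eq = 1085 eq = 1085 mol HCl.
Mass of HCl: 1085 × 36.5 = 39,600 g.
Mass of 34.2% solution: 39,600 / 0.342 = 115,800 g.
Volume: 115,800 g ÷ 1.1 g/mL = 105,300 mL.

105 L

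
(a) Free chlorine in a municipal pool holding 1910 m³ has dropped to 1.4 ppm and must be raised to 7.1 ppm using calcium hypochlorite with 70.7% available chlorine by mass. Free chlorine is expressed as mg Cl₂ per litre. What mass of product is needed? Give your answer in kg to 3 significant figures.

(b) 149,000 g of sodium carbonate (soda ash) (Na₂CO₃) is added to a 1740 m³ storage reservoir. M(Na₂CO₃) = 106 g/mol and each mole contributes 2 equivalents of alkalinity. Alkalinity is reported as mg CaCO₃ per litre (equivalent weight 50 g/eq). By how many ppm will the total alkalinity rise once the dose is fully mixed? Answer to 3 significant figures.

(a) Volume: 1910 m³ = 1,910,000 L.
(a) Chlorine deficit: 7.1 − 1.4 = 5.7 ppm = 5.7 mg/L as Cl₂.
(a) Cl₂ equivalent needed: 5.7 mg/L × 1,910,000 L = 10,890,000 mg = 10,890 g.
(a) Product at 70.7% available chlorine: 10,890 / 0.707 = 15,400 g.

(b) Volume: 1740 m³ = 1,740,000 L.
(b) Moles of Na₂CO₃: 149,000 g ÷ 106 g/mol = 1406 mol → 2811 eq of alkalinity.
(b) As CaCO₃: 2811 eq × 50 g/eq = 140,600 g.
(b) Rise: 140,600 g / 1,740,000 L × 1000 = 80.79 mg/L.

(a) 15.4 kg; (b) 80.8 ppm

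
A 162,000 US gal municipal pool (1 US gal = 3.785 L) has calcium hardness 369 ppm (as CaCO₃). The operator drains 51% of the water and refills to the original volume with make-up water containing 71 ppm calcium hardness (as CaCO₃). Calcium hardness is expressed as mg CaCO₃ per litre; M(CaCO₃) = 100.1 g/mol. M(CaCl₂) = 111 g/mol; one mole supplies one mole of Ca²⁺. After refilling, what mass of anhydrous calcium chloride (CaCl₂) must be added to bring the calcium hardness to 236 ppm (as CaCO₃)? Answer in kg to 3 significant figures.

Volume: 162,000 US gal × 3.785 L/gal = 613,170 L.
After draining 51% and refilling: 369 × 0.49 + 71 × 0.51 = 217.02 ppm.
Deficit to target: 236 − 217.02 = 18.98 mg/L.
As CaCO₃: 18.98 mg/L × 613,170 L = 11,640 g; ÷ 100.1 = 116.3 mol Ca²⁺.
Mass: 116.3 × 111 = 12,910 g.

12.9 kg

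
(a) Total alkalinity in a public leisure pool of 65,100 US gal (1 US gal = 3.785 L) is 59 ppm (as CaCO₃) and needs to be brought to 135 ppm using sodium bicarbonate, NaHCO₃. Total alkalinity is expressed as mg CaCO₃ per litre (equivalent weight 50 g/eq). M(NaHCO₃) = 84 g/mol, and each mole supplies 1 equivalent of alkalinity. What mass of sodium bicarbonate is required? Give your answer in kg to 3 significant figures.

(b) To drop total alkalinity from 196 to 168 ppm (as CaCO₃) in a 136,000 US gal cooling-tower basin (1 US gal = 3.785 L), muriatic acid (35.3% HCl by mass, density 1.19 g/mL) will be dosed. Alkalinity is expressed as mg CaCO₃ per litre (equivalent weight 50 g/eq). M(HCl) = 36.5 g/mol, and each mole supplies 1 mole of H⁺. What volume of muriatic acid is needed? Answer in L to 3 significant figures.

(a) Volume: 65,100 US gal × 3.785 L/gal = 246,404 L.
(a) Alkalinity to add: (135 − 59) = 76 mg/L as CaCO₃ × 246,404 L = 18,730 g as CaCO₃.
(a) Equivalents: 18,730 g ÷ 50 g/eq = 374.5 eq.
(a) NaHCO₃ supplies 1 eq per mole → 374.5 mol.
(a) Mass: 374.5 mol × 84 g/mol = 31,460 g.

(b) Volume: 136,000 US gal × 3.785 L/gal = 514,760 L.
(b) Alkalinity to neutralize: (196 − 168) = 28 mg/L as CaCO₃ × 514,760 L = 14,410 g as CaCO₃.
(b) Equivalents of H⁺ required: 14,410 ÷ 50 g/eq = 288.3 eq = 288.3 mol HCl.
(b) Mass of HCl: 288.3 × 36.5 = 10,520 g.
(b) Mass of 35.3% solution: 10,520 / 0.353 = 29,810 g.
(b) Volume: 29,810 g ÷ 1.19 g/mL = 25,050 mL.

(a) 31.5 kg; (b) 25.0 L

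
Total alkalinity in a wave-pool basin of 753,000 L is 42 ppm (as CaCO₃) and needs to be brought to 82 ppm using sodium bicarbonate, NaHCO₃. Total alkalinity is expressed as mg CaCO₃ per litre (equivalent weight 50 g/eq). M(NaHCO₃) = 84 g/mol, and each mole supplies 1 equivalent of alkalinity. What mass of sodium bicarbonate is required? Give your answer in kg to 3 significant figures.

50.6 kg

Alkalinity to add: (82 − 42) = 40 mg/L as CaCO₃ × 753,000 L = 30,120 g as CaCO₃.
Equivalents: 30,120 g ÷ 50 g/eq = 602.4 eq.
NaHCO₃ supplies 1 eq per mole → 602.4 mol.
Mass: 602.4 mol × 84 g/mol = 50,600 g.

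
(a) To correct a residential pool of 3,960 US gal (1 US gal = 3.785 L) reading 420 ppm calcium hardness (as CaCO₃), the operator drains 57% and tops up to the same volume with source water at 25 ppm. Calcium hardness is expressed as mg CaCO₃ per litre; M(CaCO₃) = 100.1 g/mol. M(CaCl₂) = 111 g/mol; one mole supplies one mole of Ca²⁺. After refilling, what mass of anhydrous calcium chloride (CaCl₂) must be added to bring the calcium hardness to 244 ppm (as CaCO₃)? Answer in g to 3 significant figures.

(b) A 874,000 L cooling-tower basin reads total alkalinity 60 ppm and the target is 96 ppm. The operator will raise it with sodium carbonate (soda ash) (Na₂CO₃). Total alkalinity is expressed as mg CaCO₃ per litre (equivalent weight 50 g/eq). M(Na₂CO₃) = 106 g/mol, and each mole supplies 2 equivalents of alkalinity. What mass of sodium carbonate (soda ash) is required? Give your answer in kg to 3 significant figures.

(a) 817 g; (b) 33.4 kg

(a) Volume: 3,960 US gal × 3.785 L/gal = 14,989 L.
(a) After draining 57% and refilling: 420 × 0.43 + 25 × 0.57 = 194.85 ppm.
(a) Deficit to target: 244 − 194.85 = 49.15 mg/L.
(a) As CaCO₃: 49.15 mg/L × 14,989 L = 736.7 g; ÷ 100.1 = 7.36 mol Ca²⁺.
(a) Mass: 7.36 × 111 = 816.9 g.

(b) Alkalinity to add: (96 − 60) = 36 mg/L as CaCO₃ × 874,000 L = 31,460 g as CaCO₃.
(b) Equivalents: 31,460 g ÷ 50 g/eq = 629.3 eq.
(b) Each mole of Na₂CO₃ supplies 2 eq, so 629.3 / 2 = 314.6 mol.
(b) Mass: 314.6 mol × 106 g/mol = 33,350 g.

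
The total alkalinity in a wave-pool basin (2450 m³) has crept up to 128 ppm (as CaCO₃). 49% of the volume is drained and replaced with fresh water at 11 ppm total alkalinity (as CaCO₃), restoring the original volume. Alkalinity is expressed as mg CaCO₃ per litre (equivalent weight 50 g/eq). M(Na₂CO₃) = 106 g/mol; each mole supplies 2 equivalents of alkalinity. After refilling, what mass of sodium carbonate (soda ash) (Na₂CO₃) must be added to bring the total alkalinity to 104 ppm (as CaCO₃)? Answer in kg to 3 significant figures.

86.6 kg

Volume: 2450 m³ = 2,450,000 L.
After draining 49% and refilling: 128 × 0.51 + 11 × 0.49 = 70.67 ppm.
Deficit to target: 104 − 70.67 = 33.33 mg/L.
As CaCO₃: 33.33 mg/L × 2,450,000 L = 81,660 g; ÷ 50 g/eq ÷ 2 = 816.6 mol Na₂CO₃.
Mass: 816.6 × 106 = 86,560 g.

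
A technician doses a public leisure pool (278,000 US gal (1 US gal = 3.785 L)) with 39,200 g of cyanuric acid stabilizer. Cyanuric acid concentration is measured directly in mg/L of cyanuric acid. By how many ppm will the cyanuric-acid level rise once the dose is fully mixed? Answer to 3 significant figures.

37.3 ppm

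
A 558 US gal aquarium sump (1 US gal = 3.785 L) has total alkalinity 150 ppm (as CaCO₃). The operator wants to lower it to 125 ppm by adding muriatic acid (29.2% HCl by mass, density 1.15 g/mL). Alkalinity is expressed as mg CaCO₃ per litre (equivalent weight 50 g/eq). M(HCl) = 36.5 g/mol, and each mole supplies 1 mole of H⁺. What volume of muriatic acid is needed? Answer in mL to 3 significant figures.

115 mL

Volume: 558 US gal × 3.785 L/gal = 2,112 L.
Alkalinity to neutralize: (150 − 125) = 25 mg/L as CaCO₃ × 2,112 L = 52.8 g as CaCO₃.
Equivalents of H⁺ required: 52.8 ÷ 50 g/eq = 1.056 eq = 1.056 mol HCl.
Mass of HCl: 1.056 × 36.5 = 38.54 g.
Mass of 29.2% solution: 38.54 / 0.292 = 132 g.
Volume: 132 g ÷ 1.15 g/mL = 114.8 mL.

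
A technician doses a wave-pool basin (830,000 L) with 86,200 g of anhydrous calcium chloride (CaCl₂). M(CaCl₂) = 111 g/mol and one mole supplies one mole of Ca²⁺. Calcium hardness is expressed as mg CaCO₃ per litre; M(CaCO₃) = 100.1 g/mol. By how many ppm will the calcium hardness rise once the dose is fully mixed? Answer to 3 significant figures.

93.7 ppm

Moles of Ca²⁺: 86,200 g ÷ 111 g/mol = 776.6 mol.
As CaCO₃: 776.6 mol × 100.1 g/mol = 77,740 g.
Rise: 77,740 g / 830,000 L × 1000 = 93.66 mg/L.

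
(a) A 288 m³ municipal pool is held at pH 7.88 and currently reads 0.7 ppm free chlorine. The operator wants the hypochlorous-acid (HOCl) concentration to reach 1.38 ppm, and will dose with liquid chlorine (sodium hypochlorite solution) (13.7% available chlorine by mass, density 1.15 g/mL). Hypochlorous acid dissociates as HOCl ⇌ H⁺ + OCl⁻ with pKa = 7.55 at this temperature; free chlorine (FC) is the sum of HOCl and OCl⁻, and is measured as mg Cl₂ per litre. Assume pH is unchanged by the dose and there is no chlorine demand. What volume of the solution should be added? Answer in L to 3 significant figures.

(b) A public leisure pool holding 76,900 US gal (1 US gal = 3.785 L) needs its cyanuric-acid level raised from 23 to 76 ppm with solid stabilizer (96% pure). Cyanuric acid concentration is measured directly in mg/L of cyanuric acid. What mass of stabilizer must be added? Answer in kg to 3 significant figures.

(a) Volume: 288 m³ = 288,000 L.
(a) [OCl⁻]/[HOCl] = 10^(pH − pKa) = 10^(7.88 − 7.55) = 2.138; fraction as HOCl = 1/(1 + 2.138) = 0.3187.
(a) Free chlorine required for 1.38 ppm HOCl: 1.38 / 0.3187 = 4.33 ppm.
(a) FC to add: 4.33 − 0.7 = 3.63 mg/L as Cl₂.
(a) Cl₂ equivalent: 3.63 mg/L × 288,000 L = 1046 g.
(a) Product at 13.7% available Cl: 1046 / 0.137 = 7632 g.
(a) Volume: 7632 g ÷ 1.15 g/mL = 6636 mL.

(b) Volume: 76,900 US gal × 3.785 L/gal = 291,066 L.
(b) CYA to add: (76 − 23) = 53 mg/L × 291,066 L = 15,430 g cyanuric acid.
(b) At 96% purity: 15,430 / 0.96 = 16,070 g product.

(a) 6.64 L; (b) 16.1 kg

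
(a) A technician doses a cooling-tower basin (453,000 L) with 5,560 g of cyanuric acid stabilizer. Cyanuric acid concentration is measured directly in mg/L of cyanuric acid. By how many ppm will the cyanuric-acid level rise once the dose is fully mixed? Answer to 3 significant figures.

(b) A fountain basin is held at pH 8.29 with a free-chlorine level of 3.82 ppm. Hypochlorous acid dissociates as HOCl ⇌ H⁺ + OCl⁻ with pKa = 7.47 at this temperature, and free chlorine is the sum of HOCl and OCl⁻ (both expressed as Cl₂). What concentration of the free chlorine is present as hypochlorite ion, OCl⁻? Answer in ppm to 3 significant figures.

(a) Rise: 5,560 g / 453,000 L × 1000 = 12.27 mg/L.

(b) [OCl⁻]/[HOCl] = 10^(pH − pKa) = 10^(8.29 − 7.47) = 10^0.82 = 6.607.
(b) Fraction as HOCl = 1 / (1 + 6.607) = 0.1315.
(b) OCl⁻ = (1 − 0.1315) × 3.82 ppm = 3.318 ppm.

(a) 12.3 ppm; (b) 3.32 ppm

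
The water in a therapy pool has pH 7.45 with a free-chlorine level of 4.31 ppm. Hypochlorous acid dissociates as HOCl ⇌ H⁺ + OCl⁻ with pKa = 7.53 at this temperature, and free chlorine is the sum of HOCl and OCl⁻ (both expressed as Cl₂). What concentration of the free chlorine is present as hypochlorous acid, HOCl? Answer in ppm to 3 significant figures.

2.35 ppm

[OCl⁻]/[HOCl] = 10^(pH − pKa) = 10^(7.45 − 7.53) = 10^-0.08 = 0.8318.
Fraction as HOCl = 1 / (1 + 0.8318) = 0.5459.
HOCl = 0.5459 × 4.31 ppm = 2.353 ppm.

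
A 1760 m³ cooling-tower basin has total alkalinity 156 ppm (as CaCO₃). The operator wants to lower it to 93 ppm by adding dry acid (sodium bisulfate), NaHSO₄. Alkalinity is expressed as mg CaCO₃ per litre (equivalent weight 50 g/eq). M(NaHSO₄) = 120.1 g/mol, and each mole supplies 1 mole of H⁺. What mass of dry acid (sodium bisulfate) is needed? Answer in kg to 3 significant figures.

266 kg

Volume: 1760 m³ = 1,760,000 L.
Alkalinity to neutralize: (156 − 93) = 63 mg/L as CaCO₃ × 1,760,000 L = 110,900 g as CaCO₃.
Equivalents of H⁺ required: 110,900 ÷ 50 g/eq = 2218 eq = 2218 mol NaHSO₄.
Mass of NaHSO₄: 2218 × 120.1 = 266,300 g.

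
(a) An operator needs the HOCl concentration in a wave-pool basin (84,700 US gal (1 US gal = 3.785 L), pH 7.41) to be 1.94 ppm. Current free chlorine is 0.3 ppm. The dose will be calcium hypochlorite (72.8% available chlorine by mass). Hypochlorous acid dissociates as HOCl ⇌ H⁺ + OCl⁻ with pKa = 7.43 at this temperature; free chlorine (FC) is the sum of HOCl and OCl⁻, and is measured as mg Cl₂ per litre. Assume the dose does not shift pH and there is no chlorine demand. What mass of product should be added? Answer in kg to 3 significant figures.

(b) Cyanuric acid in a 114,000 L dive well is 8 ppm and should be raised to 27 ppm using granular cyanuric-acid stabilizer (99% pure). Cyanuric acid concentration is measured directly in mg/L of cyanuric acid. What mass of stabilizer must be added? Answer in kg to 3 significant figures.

(a) 1.54 kg; (b) 2.19 kg

(a) Volume: 84,700 US gal × 3.785 L/gal = 320,590 L.
(a) [OCl⁻]/[HOCl] = 10^(pH − pKa) = 10^(7.41 − 7.43) = 0.955; fraction as HOCl = 1/(1 + 0.955) = 0.5115.
(a) Free chlorine required for 1.94 ppm HOCl: 1.94 / 0.5115 = 3.793 ppm.
(a) FC to add: 3.793 − 0.3 = 3.493 mg/L as Cl₂.
(a) Cl₂ equivalent: 3.493 mg/L × 320,590 L = 1120 g.
(a) Product at 72.8% available Cl: 1120 / 0.728 = 1538 g.

(b) CYA to add: (27 − 8) = 19 mg/L × 114,000 L = 2166 g cyanuric acid.
(b) At 99% purity: 2166 / 0.99 = 2188 g product.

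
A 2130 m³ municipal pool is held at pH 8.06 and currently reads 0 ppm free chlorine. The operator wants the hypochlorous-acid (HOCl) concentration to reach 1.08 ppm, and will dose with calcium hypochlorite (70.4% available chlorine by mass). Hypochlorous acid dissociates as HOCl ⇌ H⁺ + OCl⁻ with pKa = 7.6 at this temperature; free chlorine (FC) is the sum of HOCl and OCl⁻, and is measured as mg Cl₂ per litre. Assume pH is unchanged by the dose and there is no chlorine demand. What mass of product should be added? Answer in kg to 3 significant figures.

12.7 kg

Volume: 2130 m³ = 2,130,000 L.
[OCl⁻]/[HOCl] = 10^(pH − pKa) = 10^(8.06 − 7.6) = 2.884; fraction as HOCl = 1/(1 + 2.884) = 0.2575.
Free chlorine required for 1.08 ppm HOCl: 1.08 / 0.2575 = 4.195 ppm.
FC to add: 4.195 − 0 = 4.195 mg/L as Cl₂.
Cl₂ equivalent: 4.195 mg/L × 2,130,000 L = 8935 g.
Product at 70.4% available Cl: 8935 / 0.704 = 12,690 g.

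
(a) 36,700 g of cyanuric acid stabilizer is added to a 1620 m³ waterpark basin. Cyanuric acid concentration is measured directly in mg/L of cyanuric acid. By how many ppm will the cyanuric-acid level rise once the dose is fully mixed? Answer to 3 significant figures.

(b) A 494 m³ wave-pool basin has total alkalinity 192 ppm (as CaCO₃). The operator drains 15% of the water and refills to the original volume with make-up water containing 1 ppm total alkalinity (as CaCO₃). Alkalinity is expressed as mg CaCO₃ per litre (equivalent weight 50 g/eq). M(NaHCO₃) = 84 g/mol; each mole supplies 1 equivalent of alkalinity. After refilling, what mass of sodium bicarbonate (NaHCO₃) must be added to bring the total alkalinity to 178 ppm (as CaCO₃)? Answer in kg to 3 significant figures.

(a) Volume: 1620 m³ = 1,620,000 L.
(a) Rise: 36,700 g / 1,620,000 L × 1000 = 22.65 mg/L.

(b) Volume: 494 m³ = 494,000 L.
(b) After draining 15% and refilling: 192 × 0.85 + 1 × 0.15 = 163.35 ppm.
(b) Deficit to target: 178 − 163.35 = 14.65 mg/L.
(b) As CaCO₃: 14.65 mg/L × 494,000 L = 7237 g; ÷ 50 g/eq ÷ 1 = 144.7 mol NaHCO₃.
(b) Mass: 144.7 × 84 = 12,160 g.

(a) 22.7 ppm; (b) 12.2 kg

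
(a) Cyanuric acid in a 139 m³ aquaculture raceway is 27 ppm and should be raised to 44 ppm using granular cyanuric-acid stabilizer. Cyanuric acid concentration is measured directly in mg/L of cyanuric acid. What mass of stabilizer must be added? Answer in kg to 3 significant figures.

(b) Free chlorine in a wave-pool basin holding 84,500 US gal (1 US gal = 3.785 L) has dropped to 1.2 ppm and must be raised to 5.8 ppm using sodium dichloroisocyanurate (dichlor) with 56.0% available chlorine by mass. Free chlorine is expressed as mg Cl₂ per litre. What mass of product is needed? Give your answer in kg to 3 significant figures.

(a) 2.36 kg; (b) 2.63 kg

(a) Volume: 139 m³ = 139,000 L.
(a) CYA to add: (44 − 27) = 17 mg/L × 139,000 L = 2363 g cyanuric acid.

(b) Volume: 84,500 US gal × 3.785 L/gal = 319,832 L.
(b) Chlorine deficit: 5.8 − 1.2 = 4.6 ppm = 4.6 mg/L as Cl₂.
(b) Cl₂ equivalent needed: 4.6 mg/L × 319,832 L = 1,471,000 mg = 1471 g.
(b) Product at 56.0% available chlorine: 1471 / 0.56 = 2627 g.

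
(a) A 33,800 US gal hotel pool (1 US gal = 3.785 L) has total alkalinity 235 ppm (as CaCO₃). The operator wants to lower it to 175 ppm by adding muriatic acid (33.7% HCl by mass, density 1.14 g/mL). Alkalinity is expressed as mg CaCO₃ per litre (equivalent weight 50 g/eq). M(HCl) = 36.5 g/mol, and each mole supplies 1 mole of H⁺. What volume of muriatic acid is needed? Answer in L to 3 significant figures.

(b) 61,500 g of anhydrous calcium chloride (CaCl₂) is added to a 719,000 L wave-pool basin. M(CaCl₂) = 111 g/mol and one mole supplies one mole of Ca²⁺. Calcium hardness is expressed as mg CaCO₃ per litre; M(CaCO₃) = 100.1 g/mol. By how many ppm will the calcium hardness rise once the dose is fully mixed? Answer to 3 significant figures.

(a) 14.6 L; (b) 77.1 ppm

(a) Volume: 33,800 US gal × 3.785 L/gal = 127,933 L.
(a) Alkalinity to neutralize: (235 − 175) = 60 mg/L as CaCO₃ × 127,933 L = 7676 g as CaCO₃.
(a) Equivalents of H⁺ required: 7676 ÷ 50 g/eq = 153.5 eq = 153.5 mol HCl.
(a) Mass of HCl: 153.5 × 36.5 = 5603 g.
(a) Mass of 33.7% solution: 5603 / 0.337 = 16,630 g.
(a) Volume: 16,630 g ÷ 1.14 g/mL = 14,590 mL.

(b) Moles of Ca²⁺: 61,500 g ÷ 111 g/mol = 554.1 mol.
(b) As CaCO₃: 554.1 mol × 100.1 g/mol = 55,460 g.
(b) Rise: 55,460 g / 719,000 L × 1000 = 77.14 mg/L.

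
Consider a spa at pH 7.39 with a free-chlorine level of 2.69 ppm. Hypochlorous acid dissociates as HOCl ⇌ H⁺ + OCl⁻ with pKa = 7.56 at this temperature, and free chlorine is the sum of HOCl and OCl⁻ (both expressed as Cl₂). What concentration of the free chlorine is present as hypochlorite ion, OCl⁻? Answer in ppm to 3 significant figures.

[OCl⁻]/[HOCl] = 10^(pH − pKa) = 10^(7.39 − 7.56) = 10^-0.17 = 0.6761.
Fraction as HOCl = 1 / (1 + 0.6761) = 0.5966.
OCl⁻ = (1 − 0.5966) × 2.69 ppm = 1.085 ppm.

1.09 ppm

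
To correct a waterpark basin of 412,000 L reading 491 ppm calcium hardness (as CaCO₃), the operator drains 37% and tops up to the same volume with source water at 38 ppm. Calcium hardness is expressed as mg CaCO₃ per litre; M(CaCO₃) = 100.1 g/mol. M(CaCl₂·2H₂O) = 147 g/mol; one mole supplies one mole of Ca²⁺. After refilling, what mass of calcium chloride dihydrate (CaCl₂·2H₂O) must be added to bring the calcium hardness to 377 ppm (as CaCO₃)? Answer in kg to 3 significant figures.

32.4 kg

After draining 37% and refilling: 491 × 0.63 + 38 × 0.37 = 323.39 ppm.
Deficit to target: 377 − 323.39 = 53.61 mg/L.
As CaCO₃: 53.61 mg/L × 412,000 L = 22,090 g; ÷ 100.1 = 220.7 mol Ca²⁺.
Mass: 220.7 × 147 = 32,440 g.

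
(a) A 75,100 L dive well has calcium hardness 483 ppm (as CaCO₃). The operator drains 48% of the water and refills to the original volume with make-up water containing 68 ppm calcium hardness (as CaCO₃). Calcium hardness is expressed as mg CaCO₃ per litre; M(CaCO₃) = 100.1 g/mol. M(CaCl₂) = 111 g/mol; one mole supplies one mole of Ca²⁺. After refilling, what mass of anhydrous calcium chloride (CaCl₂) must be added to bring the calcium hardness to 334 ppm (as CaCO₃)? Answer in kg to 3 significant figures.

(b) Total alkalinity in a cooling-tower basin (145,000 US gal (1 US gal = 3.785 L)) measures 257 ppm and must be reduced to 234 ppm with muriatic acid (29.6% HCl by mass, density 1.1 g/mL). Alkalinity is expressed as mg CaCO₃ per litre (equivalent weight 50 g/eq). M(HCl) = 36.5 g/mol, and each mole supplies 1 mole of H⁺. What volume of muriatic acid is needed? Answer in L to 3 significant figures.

(a) After draining 48% and refilling: 483 × 0.52 + 68 × 0.48 = 283.8 ppm.
(a) Deficit to target: 334 − 283.8 = 50.2 mg/L.
(a) As CaCO₃: 50.2 mg/L × 75,100 L = 3770 g; ÷ 100.1 = 37.66 mol Ca²⁺.
(a) Mass: 37.66 × 111 = 4181 g.

(b) Volume: 145,000 US gal × 3.785 L/gal = 548,825 L.
(b) Alkalinity to neutralize: (257 − 234) = 23 mg/L as CaCO₃ × 548,825 L = 12,620 g as CaCO₃.
(b) Equivalents of H⁺ required: 12,620 ÷ 50 g/eq = 252.5 eq = 252.5 mol HCl.
(b) Mass of HCl: 252.5 × 36.5 = 9215 g.
(b) Mass of 29.6% solution: 9215 / 0.296 = 31,130 g.
(b) Volume: 31,130 g ÷ 1.1 g/mL = 28,300 mL.

(a) 4.18 kg; (b) 28.3 L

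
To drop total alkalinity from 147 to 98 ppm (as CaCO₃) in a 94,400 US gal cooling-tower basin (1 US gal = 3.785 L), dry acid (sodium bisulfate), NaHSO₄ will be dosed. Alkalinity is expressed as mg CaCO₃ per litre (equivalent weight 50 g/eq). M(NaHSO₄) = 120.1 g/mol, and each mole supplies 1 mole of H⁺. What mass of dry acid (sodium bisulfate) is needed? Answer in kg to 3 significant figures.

Volume: 94,400 US gal × 3.785 L/gal = 357,304 L.
Alkalinity to neutralize: (147 − 98) = 49 mg/L as CaCO₃ × 357,304 L = 17,510 g as CaCO₃.
Equivalents of H⁺ required: 17,510 ÷ 50 g/eq = 350.2 eq = 350.2 mol NaHSO₄.
Mass of NaHSO₄: 350.2 × 120.1 = 42,050 g.

42.1 kg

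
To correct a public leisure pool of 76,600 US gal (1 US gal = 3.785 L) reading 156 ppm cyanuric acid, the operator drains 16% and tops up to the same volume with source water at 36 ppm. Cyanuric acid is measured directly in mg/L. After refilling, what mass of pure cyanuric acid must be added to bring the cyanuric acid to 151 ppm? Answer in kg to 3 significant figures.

Volume: 76,600 US gal × 3.785 L/gal = 289,931 L.
After draining 16% and refilling: 156 × 0.84 + 36 × 0.16 = 136.8 ppm.
Deficit to target: 151 − 136.8 = 14.2 mg/L.
Mass: 14.2 mg/L × 289,931 L = 4117 g cyanuric acid.

4.12 kg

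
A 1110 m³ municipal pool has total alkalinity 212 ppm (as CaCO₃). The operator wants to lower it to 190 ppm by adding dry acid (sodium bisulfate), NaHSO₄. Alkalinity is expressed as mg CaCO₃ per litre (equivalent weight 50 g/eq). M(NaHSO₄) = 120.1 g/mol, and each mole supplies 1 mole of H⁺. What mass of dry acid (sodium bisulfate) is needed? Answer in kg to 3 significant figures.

58.7 kg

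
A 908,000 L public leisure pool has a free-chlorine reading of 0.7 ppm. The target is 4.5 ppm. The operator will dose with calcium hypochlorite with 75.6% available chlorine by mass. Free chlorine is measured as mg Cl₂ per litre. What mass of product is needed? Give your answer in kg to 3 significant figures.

Chlorine deficit: 4.5 − 0.7 = 3.8 ppm = 3.8 mg/L as Cl₂.
Cl₂ equivalent needed: 3.8 mg/L × 908,000 L = 3,450,000 mg = 3450 g.
Product at 75.6% available chlorine: 3450 / 0.756 = 4564 g.

4.56 kg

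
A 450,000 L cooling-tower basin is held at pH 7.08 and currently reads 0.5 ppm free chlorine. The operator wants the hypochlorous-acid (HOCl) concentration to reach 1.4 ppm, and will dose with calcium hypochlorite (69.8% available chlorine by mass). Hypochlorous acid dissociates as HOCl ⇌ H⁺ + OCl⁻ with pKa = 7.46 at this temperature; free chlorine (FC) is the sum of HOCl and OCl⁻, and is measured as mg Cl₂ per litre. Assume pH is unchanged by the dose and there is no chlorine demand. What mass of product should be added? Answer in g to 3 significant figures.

956 g

[OCl⁻]/[HOCl] = 10^(pH − pKa) = 10^(7.08 − 7.46) = 0.4169; fraction as HOCl = 1/(1 + 0.4169) = 0.7058.
Free chlorine required for 1.4 ppm HOCl: 1.4 / 0.7058 = 1.984 ppm.
FC to add: 1.984 − 0.5 = 1.484 mg/L as Cl₂.
Cl₂ equivalent: 1.484 mg/L × 450,000 L = 667.6 g.
Product at 69.8% available Cl: 667.6 / 0.698 = 956.5 g.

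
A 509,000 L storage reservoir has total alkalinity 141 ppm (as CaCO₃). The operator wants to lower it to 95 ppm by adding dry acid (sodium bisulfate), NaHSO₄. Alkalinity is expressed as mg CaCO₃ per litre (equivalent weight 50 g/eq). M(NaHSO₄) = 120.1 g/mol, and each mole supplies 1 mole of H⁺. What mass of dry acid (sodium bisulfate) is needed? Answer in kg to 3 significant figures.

56.2 kg

Alkalinity to neutralize: (141 − 95) = 46 mg/L as CaCO₃ × 509,000 L = 23,410 g as CaCO₃.
Equivalents of H⁺ required: 23,410 ÷ 50 g/eq = 468.3 eq = 468.3 mol NaHSO₄.
Mass of NaHSO₄: 468.3 × 120.1 = 56,240 g.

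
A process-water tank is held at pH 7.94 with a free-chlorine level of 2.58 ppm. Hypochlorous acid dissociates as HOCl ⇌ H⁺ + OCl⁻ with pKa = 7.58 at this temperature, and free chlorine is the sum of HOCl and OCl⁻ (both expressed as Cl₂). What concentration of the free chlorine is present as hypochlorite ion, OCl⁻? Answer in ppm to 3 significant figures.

1.80 ppm

[OCl⁻]/[HOCl] = 10^(pH − pKa) = 10^(7.94 − 7.58) = 10^0.36 = 2.291.
Fraction as HOCl = 1 / (1 + 2.291) = 0.3039.
OCl⁻ = (1 − 0.3039) × 2.58 ppm = 1.796 ppm.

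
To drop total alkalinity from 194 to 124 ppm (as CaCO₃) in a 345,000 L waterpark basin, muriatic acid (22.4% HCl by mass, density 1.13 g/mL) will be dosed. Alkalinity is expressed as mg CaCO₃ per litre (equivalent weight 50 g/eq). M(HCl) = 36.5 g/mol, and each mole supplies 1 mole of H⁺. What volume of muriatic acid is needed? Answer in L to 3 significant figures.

Alkalinity to neutralize: (194 − 124) = 70 mg/L as CaCO₃ × 345,000 L = 24,150 g as CaCO₃.
Equivalents of H⁺ required: 24,150 ÷ 50 g/eq = 483 eq = 483 mol HCl.
Mass of HCl: 483 × 36.5 = 17,630 g.
Mass of 22.4% solution: 17,630 / 0.224 = 78,700 g.
Volume: 78,700 g ÷ 1.13 g/mL = 69,650 mL.

69.6 L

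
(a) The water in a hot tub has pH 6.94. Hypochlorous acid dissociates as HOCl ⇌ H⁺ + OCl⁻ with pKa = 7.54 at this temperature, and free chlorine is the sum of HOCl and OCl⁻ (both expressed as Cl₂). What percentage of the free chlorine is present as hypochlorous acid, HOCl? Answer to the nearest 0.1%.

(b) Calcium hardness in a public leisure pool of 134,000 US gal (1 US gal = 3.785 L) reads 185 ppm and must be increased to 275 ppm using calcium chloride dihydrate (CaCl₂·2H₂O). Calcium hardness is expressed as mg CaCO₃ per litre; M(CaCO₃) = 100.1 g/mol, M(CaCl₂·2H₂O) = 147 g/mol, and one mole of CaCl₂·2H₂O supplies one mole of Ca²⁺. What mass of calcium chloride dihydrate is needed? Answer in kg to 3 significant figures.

(a) [OCl⁻]/[HOCl] = 10^(pH − pKa) = 10^(6.94 − 7.54) = 10^-0.60 = 0.2512.
(a) Fraction as HOCl = 1 / (1 + 0.2512) = 0.7992.

(b) Volume: 134,000 US gal × 3.785 L/gal = 507,190 L.
(b) Hardness to add: (275 − 185) = 90 mg/L as CaCO₃ × 507,190 L = 45,650 g as CaCO₃.
(b) Moles of Ca²⁺ (1 mol Ca²⁺ ≡ 1 mol CaCO₃): 45,650 / 100.1 g/mol = 456 mol.
(b) Mass of CaCl₂·2H₂O: 456 × 147 = 67,030 g.

(a) 79.9%; (b) 67.0 kg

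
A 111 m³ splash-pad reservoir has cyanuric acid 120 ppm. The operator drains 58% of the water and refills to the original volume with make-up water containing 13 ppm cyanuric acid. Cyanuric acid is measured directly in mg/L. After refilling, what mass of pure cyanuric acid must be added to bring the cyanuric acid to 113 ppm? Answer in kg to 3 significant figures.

6.11 kg

Volume: 111 m³ = 111,000 L.
After draining 58% and refilling: 120 × 0.42 + 13 × 0.58 = 57.94 ppm.
Deficit to target: 113 − 57.94 = 55.06 mg/L.
Mass: 55.06 mg/L × 111,000 L = 6112 g cyanuric acid.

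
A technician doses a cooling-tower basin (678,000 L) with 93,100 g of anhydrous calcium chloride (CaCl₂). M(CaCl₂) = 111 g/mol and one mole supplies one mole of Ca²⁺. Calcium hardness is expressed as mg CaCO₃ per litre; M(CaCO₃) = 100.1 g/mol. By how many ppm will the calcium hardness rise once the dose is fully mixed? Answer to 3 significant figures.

124 ppm

Moles of Ca²⁺: 93,100 g ÷ 111 g/mol = 838.7 mol.
As CaCO₃: 838.7 mol × 100.1 g/mol = 83,960 g.
Rise: 83,960 g / 678,000 L × 1000 = 123.8 mg/L.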